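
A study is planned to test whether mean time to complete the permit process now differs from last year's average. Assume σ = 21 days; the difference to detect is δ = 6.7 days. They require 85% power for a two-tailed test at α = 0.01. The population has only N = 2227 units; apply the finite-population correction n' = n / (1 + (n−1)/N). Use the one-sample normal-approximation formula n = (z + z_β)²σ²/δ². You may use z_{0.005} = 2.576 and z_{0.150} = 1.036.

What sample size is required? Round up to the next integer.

n = 122

n = (z_{α/2} + z_β)² · σ² / δ²
  = (2.576 + 1.036)² · 21² / 6.7²
  = 13.0465 · 441 / 44.89
  = 128.17
Finite-population correction (N = 2227): 128.17 / (1 + (128.17 − 1)/2227) = 121.25.
Round up → n = 122.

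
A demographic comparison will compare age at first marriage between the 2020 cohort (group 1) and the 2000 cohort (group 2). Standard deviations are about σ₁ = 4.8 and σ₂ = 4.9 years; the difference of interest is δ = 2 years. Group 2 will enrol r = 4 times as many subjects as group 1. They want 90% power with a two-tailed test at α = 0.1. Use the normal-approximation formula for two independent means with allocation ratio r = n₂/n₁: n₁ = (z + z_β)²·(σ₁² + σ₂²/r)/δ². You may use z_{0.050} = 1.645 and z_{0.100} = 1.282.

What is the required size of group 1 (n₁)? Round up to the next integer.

n₁ = 63

n₁ = (z_{α/2} + z_β)² · (σ₁² + σ₂²/r) / δ²
   = (1.645 + 1.282)² · (4.8² + 4.9²/4) / 2²
   = 8.5673 · (23.04 + 6.0025) / 4
   = 8.5673 · 29.0425 / 4
   = 62.20
Round up → n₁ = 63; n₂ = r·n₁ = 4 × 63 = 252.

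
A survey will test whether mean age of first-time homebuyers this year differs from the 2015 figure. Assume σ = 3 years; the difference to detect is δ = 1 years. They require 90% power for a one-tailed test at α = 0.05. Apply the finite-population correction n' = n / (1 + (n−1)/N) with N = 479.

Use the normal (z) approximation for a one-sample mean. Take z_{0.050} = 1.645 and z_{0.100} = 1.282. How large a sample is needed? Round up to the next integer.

n = 67

n = (z_α + z_β)² · σ² / δ²
  = (1.645 + 1.282)² · 3² / 1²
  = 8.5673 · 9 / 1
  = 77.11
Finite-population correction (N = 479): 77.11 / (1 + (77.11 − 1)/479) = 66.53.
Round up → n = 67.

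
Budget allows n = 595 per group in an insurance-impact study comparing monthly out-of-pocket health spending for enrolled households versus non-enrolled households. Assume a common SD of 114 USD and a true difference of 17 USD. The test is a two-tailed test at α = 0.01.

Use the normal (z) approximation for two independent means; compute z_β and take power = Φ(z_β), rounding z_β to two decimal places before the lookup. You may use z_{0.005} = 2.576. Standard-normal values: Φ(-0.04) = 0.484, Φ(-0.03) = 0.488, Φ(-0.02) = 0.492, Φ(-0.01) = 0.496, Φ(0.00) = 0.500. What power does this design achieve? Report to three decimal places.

z_β = δ·√(n/(σ₁²+σ₂²)) − z_{α/2}
    = 17 · √(595/25992) − 2.576
    = 17 · 0.15130 − 2.576
    = 2.5721 − 2.576 = -0.0039 → -0.00
Power = Φ(-0.00) = 0.500.

Power ≈ 0.500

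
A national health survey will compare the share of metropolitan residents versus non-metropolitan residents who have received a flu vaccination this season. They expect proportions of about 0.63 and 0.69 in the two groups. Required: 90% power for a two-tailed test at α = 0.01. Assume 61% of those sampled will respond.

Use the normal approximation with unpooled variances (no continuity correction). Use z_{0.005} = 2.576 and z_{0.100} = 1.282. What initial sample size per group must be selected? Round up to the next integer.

n = 3030 per group

n = (z_{α/2} + z_β)² · [p₁(1−p₁) + p₂(1−p₂)] / (p₁ − p₂)²
  = (2.576 + 1.282)² · (0.63·0.37 + 0.69·0.31) / (-0.06)²
  = (3.858)² · (0.2331 + 0.2139) / 0.0036
  = 14.8842 · 0.4470 / 0.0036
  = 1848.12
Adjust for 61% response: 1848.12 / 0.61 = 3029.70.
Round up → n = 3030 per group.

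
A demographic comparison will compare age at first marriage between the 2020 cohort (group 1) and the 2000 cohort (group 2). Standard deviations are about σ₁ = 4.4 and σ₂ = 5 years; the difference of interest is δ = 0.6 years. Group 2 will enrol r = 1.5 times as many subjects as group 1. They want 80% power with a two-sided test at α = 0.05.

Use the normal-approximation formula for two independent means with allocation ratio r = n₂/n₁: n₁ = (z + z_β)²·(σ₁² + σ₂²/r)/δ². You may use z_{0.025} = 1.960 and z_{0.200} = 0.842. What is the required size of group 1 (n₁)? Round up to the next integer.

n₁ = (z_{α/2} + z_β)² · (σ₁² + σ₂²/r) / δ²
   = (1.960 + 0.842)² · (4.4² + 5²/1.5) / 0.6²
   = 7.8512 · (19.36 + 16.6667) / 0.36
   = 7.8512 · 36.0267 / 0.36
   = 785.70
Round up → n₁ = 786; n₂ = r·n₁ = 1.5 × 786 = 1179.

n₁ = 786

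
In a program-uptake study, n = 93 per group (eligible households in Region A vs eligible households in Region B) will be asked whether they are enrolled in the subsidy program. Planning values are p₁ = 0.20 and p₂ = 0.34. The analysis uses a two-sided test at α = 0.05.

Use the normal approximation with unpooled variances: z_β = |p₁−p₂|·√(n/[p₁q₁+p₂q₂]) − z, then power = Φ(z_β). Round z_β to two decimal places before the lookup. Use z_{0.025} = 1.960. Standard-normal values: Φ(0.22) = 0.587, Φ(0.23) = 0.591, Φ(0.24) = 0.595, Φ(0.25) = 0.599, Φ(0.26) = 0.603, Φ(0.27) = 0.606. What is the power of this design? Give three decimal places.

z_β = |p₁−p₂|·√(n/[p₁q₁+p₂q₂]) − z_{α/2}
    = 0.14 · √(93/0.3844) − 1.960
    = 0.14 · 15.5543 − 1.960
    = 2.1776 − 1.960 = 0.2176 → 0.22
Power = Φ(0.22) = 0.587.

Power ≈ 0.587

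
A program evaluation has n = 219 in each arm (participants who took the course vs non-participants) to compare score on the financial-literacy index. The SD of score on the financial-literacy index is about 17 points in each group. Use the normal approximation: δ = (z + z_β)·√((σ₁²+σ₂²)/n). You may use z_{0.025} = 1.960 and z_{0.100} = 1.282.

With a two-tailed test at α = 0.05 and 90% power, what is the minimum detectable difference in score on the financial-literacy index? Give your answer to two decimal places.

Minimum detectable difference ≈ 5.27 points

δ = (z_{α/2} + z_β) · √((σ₁²+σ₂²)/n)
  = (1.960 + 1.282) · √(578/219)
  = 3.242 · √2.6393
  = 3.242 · 1.6246
  = 5.2669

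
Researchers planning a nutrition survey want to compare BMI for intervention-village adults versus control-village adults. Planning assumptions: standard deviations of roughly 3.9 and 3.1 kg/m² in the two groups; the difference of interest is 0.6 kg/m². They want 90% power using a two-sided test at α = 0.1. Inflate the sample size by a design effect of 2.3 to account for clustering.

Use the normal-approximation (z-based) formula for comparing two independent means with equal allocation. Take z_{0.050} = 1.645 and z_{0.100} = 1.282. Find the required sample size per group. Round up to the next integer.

n = 1359 per group

n = (z_{α/2} + z_β)² · (σ₁² + σ₂²) / δ²
  = (1.645 + 1.282)² · (3.9² + 3.1² = 24.82) / 0.6²
  = 8.5673 · 24.82 / 0.36
  = 590.67
Design effect: 2.3 × 590.67 = 1358.54.
Round up → n = 1359 per group.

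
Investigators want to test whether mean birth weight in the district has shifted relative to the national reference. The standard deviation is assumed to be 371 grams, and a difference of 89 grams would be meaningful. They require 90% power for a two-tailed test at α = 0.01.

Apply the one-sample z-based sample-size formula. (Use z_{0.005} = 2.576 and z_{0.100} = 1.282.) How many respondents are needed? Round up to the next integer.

n = 259

n = (z_{α/2} + z_β)² · σ² / δ²
  = (2.576 + 1.282)² · 371² / 89²
  = 14.8842 · 137641 / 7921
  = 258.64
Round up → n = 259.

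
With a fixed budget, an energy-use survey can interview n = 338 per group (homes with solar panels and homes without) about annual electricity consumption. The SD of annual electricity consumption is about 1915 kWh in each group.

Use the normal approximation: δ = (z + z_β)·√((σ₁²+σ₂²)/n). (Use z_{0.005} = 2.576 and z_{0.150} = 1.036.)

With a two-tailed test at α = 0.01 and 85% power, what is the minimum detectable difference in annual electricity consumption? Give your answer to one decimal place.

Minimum detectable difference ≈ 532.1 kWh

δ = (z_{α/2} + z_β) · √((σ₁²+σ₂²)/n)
  = (2.576 + 1.036) · √(7334450/338)
  = 3.612 · √21699.6
  = 3.612 · 147.3077
  = 532.0754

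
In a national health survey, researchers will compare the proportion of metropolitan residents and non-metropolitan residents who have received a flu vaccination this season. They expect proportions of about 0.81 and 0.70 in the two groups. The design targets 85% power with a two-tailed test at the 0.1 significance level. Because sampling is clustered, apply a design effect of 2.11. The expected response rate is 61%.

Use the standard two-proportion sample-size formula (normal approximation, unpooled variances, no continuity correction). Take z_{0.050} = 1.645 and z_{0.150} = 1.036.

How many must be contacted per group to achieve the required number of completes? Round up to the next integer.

n = 748 per group

n = (z_{α/2} + z_β)² · [p₁(1−p₁) + p₂(1−p₂)] / (p₁ − p₂)²
  = (1.645 + 1.036)² · (0.81·0.19 + 0.70·0.30) / (0.11)²
  = (2.681)² · (0.1539 + 0.2100) / 0.0121
  = 7.1878 · 0.3639 / 0.0121
  = 216.17
Design effect: 2.11 × 216.17 = 456.11.
Adjust for 61% response: 456.11 / 0.61 = 747.73.
Round up → n = 748 per group.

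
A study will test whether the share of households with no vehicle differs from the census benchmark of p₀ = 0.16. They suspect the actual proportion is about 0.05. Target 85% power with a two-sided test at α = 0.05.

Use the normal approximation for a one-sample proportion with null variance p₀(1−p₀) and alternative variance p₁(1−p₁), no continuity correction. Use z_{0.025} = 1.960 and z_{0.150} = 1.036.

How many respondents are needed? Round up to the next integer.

n = 74

n = [z_{α/2}·√(p₀q₀) + z_β·√(p₁q₁)]² / (p₁ − p₀)²
  = [1.960·√(0.16·0.84) + 1.036·√(0.05·0.95)]² / (-0.11)²
  = [1.960·0.3666 + 1.036·0.2179]² / 0.0121
  = [0.9443]² / 0.0121
  = 73.70
Round up → n = 74.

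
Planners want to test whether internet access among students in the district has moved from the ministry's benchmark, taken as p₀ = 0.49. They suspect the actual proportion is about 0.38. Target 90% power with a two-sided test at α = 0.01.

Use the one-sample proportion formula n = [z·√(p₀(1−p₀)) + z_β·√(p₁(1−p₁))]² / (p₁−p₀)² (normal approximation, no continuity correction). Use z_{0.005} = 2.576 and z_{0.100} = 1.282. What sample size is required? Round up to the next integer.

n = 302

n = [z_{α/2}·√(p₀q₀) + z_β·√(p₁q₁)]² / (p₁ − p₀)²
  = [2.576·√(0.49·0.51) + 1.282·√(0.38·0.62)]² / (-0.11)²
  = [2.576·0.4999 + 1.282·0.4854]² / 0.0121
  = [1.9100]² / 0.0121
  = 301.50
Round up → n = 302.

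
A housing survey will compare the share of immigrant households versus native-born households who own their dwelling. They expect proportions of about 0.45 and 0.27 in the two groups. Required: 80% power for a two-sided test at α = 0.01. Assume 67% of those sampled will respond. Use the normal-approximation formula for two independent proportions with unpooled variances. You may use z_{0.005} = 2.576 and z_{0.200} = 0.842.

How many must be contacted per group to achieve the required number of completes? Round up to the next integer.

n = (z_{α/2} + z_β)² · [p₁(1−p₁) + p₂(1−p₂)] / (p₁ − p₂)²
  = (2.576 + 0.842)² · (0.45·0.55 + 0.27·0.73) / (0.18)²
  = (3.418)² · (0.2475 + 0.1971) / 0.0324
  = 11.6827 · 0.4446 / 0.0324
  = 160.31
Adjust for 67% response: 160.31 / 0.67 = 239.27.
Round up → n = 240 per group.

n = 240 per group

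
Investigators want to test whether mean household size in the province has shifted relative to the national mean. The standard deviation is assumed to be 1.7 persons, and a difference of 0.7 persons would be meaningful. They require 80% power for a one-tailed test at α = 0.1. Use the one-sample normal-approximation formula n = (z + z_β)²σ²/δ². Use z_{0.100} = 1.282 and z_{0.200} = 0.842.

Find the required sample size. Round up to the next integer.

n = 27

n = (z_α + z_β)² · σ² / δ²
  = (1.282 + 0.842)² · 1.7² / 0.7²
  = 4.5114 · 2.89 / 0.49
  = 26.61
Round up → n = 27.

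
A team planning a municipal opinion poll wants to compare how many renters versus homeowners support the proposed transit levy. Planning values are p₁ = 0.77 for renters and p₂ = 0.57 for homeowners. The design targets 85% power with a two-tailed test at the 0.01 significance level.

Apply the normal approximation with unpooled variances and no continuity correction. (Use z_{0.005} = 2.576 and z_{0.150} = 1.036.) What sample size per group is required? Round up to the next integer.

n = (z_{α/2} + z_β)² · [p₁(1−p₁) + p₂(1−p₂)] / (p₁ − p₂)²
  = (2.576 + 1.036)² · (0.77·0.23 + 0.57·0.43) / (0.20)²
  = (3.612)² · (0.1771 + 0.2451) / 0.0400
  = 13.0465 · 0.4222 / 0.0400
  = 137.71
Round up → n = 138 per group.

n = 138 per group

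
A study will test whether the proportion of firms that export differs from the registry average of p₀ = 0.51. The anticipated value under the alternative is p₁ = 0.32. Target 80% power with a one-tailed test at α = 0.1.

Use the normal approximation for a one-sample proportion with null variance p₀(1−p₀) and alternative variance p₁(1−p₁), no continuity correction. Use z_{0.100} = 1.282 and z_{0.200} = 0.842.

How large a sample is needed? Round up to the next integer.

n = [z_α·√(p₀q₀) + z_β·√(p₁q₁)]² / (p₁ − p₀)²
  = [1.282·√(0.51·0.49) + 0.842·√(0.32·0.68)]² / (-0.19)²
  = [1.282·0.4999 + 0.842·0.4665]² / 0.0361
  = [1.0336]² / 0.0361
  = 29.60
Round up → n = 30.

n = 30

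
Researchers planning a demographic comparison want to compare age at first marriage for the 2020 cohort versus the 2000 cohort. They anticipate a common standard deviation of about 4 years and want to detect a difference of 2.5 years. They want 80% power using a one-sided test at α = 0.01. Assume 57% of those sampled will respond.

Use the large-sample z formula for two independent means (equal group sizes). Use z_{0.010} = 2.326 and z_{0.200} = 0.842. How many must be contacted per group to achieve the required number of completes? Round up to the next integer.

n = 91 per group

n = (z_α + z_β)² · (σ₁² + σ₂²) / δ²
  = (2.326 + 0.842)² · (2·4² = 32) / 2.5²
  = 10.0362 · 32 / 6.25
  = 51.39
Adjust for 57% response: 51.39 / 0.57 = 90.15.
Round up → n = 91 per group.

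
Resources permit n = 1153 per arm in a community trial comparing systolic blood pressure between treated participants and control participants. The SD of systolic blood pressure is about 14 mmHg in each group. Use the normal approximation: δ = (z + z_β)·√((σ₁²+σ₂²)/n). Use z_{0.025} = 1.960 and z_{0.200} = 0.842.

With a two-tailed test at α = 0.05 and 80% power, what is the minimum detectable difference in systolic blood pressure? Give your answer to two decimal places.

δ = (z_{α/2} + z_β) · √((σ₁²+σ₂²)/n)
  = (1.960 + 0.842) · √(392/1153)
  = 2.802 · √0.33998
  = 2.802 · 0.5831
  = 1.6338

Minimum detectable difference ≈ 1.63 mmHg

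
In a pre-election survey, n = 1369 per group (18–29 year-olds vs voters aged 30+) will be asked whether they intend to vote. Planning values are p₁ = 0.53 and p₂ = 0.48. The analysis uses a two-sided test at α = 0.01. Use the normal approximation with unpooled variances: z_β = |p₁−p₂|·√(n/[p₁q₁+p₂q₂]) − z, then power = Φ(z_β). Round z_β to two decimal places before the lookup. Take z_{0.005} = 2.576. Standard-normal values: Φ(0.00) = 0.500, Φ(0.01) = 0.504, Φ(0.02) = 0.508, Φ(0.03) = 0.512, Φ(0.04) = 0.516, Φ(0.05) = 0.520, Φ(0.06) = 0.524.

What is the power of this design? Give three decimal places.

z_β = |p₁−p₂|·√(n/[p₁q₁+p₂q₂]) − z_{α/2}
    = 0.05 · √(1369/0.4987) − 2.576
    = 0.05 · 52.3941 − 2.576
    = 2.6197 − 2.576 = 0.0437 → 0.04
Power = Φ(0.04) = 0.516.

Power ≈ 0.516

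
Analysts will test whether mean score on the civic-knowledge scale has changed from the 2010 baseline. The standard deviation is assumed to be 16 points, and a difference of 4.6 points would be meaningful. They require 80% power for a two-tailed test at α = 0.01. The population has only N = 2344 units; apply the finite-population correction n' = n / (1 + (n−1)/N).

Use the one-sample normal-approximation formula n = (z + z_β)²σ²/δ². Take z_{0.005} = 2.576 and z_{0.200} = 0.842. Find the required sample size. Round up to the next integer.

n = (z_{α/2} + z_β)² · σ² / δ²
  = (2.576 + 0.842)² · 16² / 4.6²
  = 11.6827 · 256 / 21.16
  = 141.34
Finite-population correction (N = 2344): 141.34 / (1 + (141.34 − 1)/2344) = 133.36.
Round up → n = 134.

n = 134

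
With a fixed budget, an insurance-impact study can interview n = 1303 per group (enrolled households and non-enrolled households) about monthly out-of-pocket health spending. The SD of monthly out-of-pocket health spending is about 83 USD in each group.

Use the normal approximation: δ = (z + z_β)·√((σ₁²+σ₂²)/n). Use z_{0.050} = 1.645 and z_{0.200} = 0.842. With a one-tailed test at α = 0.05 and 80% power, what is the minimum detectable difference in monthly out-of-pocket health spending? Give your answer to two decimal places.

Minimum detectable difference ≈ 8.09 USD

δ = (z_α + z_β) · √((σ₁²+σ₂²)/n)
  = (1.645 + 0.842) · √(13778/1303)
  = 2.487 · √10.5741
  = 2.487 · 3.2518
  = 8.0872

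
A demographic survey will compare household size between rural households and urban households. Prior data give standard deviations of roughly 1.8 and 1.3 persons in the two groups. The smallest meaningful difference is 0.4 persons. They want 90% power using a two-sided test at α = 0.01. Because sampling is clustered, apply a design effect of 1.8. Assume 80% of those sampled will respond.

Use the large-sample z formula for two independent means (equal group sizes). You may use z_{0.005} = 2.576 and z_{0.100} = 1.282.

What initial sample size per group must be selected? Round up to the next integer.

n = 1032 per group

n = (z_{α/2} + z_β)² · (σ₁² + σ₂²) / δ²
  = (2.576 + 1.282)² · (1.8² + 1.3² = 4.93) / 0.4²
  = 14.8842 · 4.93 / 0.16
  = 458.62
Design effect: 1.8 × 458.62 = 825.51.
Adjust for 80% response: 825.51 / 0.80 = 1031.89.
Round up → n = 1032 per group.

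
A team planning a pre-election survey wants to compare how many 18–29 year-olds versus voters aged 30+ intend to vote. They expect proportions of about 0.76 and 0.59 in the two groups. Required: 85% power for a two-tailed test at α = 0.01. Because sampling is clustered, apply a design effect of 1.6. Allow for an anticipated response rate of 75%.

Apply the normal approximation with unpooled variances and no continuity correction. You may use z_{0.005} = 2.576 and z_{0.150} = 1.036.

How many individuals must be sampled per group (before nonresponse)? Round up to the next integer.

n = (z_{α/2} + z_β)² · [p₁(1−p₁) + p₂(1−p₂)] / (p₁ − p₂)²
  = (2.576 + 1.036)² · (0.76·0.24 + 0.59·0.41) / (0.17)²
  = (3.612)² · (0.1824 + 0.2419) / 0.0289
  = 13.0465 · 0.4243 / 0.0289
  = 191.54
Design effect: 1.6 × 191.54 = 306.47.
Adjust for 75% response: 306.47 / 0.75 = 408.63.
Round up → n = 409 per group.

n = 409 per group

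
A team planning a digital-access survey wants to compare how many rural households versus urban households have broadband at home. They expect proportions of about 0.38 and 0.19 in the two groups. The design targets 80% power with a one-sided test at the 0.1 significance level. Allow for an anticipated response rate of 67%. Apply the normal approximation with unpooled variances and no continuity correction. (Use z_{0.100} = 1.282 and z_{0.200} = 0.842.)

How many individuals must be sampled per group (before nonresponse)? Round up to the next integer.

n = (z_α + z_β)² · [p₁(1−p₁) + p₂(1−p₂)] / (p₁ − p₂)²
  = (1.282 + 0.842)² · (0.38·0.62 + 0.19·0.81) / (0.19)²
  = (2.124)² · (0.2356 + 0.1539) / 0.0361
  = 4.5114 · 0.3895 / 0.0361
  = 48.68
Adjust for 67% response: 48.68 / 0.67 = 72.65.
Round up → n = 73 per group.

n = 73 per group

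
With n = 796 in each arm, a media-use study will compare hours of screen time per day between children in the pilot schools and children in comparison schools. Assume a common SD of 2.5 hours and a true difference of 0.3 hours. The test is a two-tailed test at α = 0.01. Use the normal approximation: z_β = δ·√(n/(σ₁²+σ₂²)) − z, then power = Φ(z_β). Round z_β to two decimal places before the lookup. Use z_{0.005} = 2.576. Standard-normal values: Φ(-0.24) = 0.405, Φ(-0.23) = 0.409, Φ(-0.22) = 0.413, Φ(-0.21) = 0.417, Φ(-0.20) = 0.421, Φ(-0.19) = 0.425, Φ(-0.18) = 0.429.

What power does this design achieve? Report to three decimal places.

z_β = δ·√(n/(σ₁²+σ₂²)) − z_{α/2}
    = 0.3 · √(796/12.5) − 2.576
    = 0.3 · 7.97997 − 2.576
    = 2.3940 − 2.576 = -0.1820 → -0.18
Power = Φ(-0.18) = 0.429.

Power ≈ 0.429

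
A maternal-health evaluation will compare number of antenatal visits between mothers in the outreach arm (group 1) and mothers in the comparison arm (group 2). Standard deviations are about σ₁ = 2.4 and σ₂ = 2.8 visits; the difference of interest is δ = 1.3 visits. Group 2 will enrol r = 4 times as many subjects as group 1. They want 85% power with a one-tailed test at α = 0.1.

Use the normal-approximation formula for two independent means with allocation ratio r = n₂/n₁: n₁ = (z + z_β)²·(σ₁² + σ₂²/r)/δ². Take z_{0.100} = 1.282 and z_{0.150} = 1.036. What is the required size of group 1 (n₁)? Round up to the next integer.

n₁ = (z_α + z_β)² · (σ₁² + σ₂²/r) / δ²
   = (1.282 + 1.036)² · (2.4² + 2.8²/4) / 1.3²
   = 5.3731 · (5.76 + 1.96) / 1.69
   = 5.3731 · 7.72 / 1.69
   = 24.54
Round up → n₁ = 25; n₂ = r·n₁ = 4 × 25 = 100.

n₁ = 25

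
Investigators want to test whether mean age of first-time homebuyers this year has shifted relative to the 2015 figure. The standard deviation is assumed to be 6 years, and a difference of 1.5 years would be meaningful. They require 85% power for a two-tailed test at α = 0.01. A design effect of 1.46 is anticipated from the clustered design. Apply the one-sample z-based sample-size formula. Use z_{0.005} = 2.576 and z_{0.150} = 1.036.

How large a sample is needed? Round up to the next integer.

n = 305

n = (z_{α/2} + z_β)² · σ² / δ²
  = (2.576 + 1.036)² · 6² / 1.5²
  = 13.0465 · 36 / 2.25
  = 208.74
Design effect: 1.46 × 208.74 = 304.77.
Round up → n = 305.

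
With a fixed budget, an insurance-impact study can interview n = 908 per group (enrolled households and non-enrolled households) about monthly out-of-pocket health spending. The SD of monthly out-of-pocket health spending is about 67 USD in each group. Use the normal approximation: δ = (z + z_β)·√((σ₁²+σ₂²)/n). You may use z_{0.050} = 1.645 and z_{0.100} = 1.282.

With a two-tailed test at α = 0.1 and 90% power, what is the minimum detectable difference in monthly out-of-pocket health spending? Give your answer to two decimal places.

δ = (z_{α/2} + z_β) · √((σ₁²+σ₂²)/n)
  = (1.645 + 1.282) · √(8978/908)
  = 2.927 · √9.8877
  = 2.927 · 3.1445
  = 9.2039

Minimum detectable difference ≈ 9.20 USD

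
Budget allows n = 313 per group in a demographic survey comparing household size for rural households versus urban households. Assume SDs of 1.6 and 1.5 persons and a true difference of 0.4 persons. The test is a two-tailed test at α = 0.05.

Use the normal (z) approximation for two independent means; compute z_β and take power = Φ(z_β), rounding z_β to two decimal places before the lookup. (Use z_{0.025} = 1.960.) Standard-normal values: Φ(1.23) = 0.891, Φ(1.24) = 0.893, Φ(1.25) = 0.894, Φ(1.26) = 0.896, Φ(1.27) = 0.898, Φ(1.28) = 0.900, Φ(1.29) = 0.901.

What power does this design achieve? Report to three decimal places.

z_β = δ·√(n/(σ₁²+σ₂²)) − z_{α/2}
    = 0.4 · √(313/4.81) − 1.960
    = 0.4 · 8.06677 − 1.960
    = 3.2267 − 1.960 = 1.2667 → 1.27
Power = Φ(1.27) = 0.898.

Power ≈ 0.898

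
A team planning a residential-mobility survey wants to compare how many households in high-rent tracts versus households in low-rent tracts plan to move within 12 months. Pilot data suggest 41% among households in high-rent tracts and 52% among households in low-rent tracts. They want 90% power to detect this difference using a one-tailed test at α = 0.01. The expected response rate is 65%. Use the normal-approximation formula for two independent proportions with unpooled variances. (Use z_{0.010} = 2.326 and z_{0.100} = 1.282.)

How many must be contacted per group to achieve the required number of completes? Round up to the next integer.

n = 814 per group

n = (z_α + z_β)² · [p₁(1−p₁) + p₂(1−p₂)] / (p₁ − p₂)²
  = (2.326 + 1.282)² · (0.41·0.59 + 0.52·0.48) / (-0.11)²
  = (3.608)² · (0.2419 + 0.2496) / 0.0121
  = 13.0177 · 0.4915 / 0.0121
  = 528.78
Adjust for 65% response: 528.78 / 0.65 = 813.50.
Round up → n = 814 per group.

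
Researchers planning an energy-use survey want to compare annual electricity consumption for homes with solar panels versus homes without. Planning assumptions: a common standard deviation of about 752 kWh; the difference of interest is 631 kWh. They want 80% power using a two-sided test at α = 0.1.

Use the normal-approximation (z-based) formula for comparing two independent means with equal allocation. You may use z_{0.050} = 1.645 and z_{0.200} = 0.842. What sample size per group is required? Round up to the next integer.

n = 18 per group

n = (z_{α/2} + z_β)² · (σ₁² + σ₂²) / δ²
  = (1.645 + 0.842)² · (2·752² = 1131008) / 631²
  = 6.1852 · 1131008 / 398161
  = 17.57
Round up → n = 18 per group.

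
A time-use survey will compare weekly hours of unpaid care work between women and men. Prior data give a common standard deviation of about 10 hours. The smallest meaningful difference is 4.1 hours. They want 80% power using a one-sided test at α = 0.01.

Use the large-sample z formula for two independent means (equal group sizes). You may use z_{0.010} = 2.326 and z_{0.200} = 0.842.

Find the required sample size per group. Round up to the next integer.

n = (z_α + z_β)² · (σ₁² + σ₂²) / δ²
  = (2.326 + 0.842)² · (2·10² = 200) / 4.1²
  = 10.0362 · 200 / 16.81
  = 119.41
Round up → n = 120 per group.

n = 120 per group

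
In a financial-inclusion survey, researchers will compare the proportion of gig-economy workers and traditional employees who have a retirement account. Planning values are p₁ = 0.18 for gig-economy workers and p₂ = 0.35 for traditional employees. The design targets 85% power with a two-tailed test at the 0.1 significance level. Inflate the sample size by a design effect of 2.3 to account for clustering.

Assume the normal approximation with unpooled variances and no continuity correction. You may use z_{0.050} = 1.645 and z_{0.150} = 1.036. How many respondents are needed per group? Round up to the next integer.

n = 215 per group

n = (z_{α/2} + z_β)² · [p₁(1−p₁) + p₂(1−p₂)] / (p₁ − p₂)²
  = (1.645 + 1.036)² · (0.18·0.82 + 0.35·0.65) / (-0.17)²
  = (2.681)² · (0.1476 + 0.2275) / 0.0289
  = 7.1878 · 0.3751 / 0.0289
  = 93.29
Design effect: 2.3 × 93.29 = 214.57.
Round up → n = 215 per group.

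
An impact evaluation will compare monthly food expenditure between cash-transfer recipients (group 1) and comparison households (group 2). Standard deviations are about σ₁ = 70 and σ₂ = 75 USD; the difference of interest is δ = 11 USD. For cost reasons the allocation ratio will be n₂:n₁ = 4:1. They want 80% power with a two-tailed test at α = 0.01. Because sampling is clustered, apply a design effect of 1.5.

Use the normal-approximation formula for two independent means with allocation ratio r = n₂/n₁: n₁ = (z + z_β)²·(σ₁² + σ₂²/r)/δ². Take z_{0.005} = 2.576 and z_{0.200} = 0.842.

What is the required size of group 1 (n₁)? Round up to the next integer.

n₁ = (z_{α/2} + z_β)² · (σ₁² + σ₂²/r) / δ²
   = (2.576 + 0.842)² · (70² + 75²/4) / 11²
   = 11.6827 · (4900 + 1406.2) / 121
   = 11.6827 · 6306.2 / 121
   = 608.88
Design effect: 1.5 × 608.88 = 913.32.
Round up → n₁ = 914; n₂ = r·n₁ = 4 × 914 = 3656.

n₁ = 914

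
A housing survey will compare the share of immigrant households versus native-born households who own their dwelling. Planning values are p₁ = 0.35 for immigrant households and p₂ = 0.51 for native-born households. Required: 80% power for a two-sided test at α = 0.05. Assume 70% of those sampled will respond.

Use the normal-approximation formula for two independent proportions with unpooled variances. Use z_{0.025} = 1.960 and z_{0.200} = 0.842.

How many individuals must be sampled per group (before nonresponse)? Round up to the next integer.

n = 210 per group

n = (z_{α/2} + z_β)² · [p₁(1−p₁) + p₂(1−p₂)] / (p₁ − p₂)²
  = (1.960 + 0.842)² · (0.35·0.65 + 0.51·0.49) / (-0.16)²
  = (2.802)² · (0.2275 + 0.2499) / 0.0256
  = 7.8512 · 0.4774 / 0.0256
  = 146.41
Adjust for 70% response: 146.41 / 0.70 = 209.16.
Round up → n = 210 per group.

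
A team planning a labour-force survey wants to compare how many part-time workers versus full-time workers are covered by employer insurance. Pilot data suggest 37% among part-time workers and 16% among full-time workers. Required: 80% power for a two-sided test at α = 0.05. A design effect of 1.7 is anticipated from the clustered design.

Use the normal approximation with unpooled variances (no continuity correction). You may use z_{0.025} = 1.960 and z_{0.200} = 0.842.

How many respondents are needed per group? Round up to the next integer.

n = 112 per group

n = (z_{α/2} + z_β)² · [p₁(1−p₁) + p₂(1−p₂)] / (p₁ − p₂)²
  = (1.960 + 0.842)² · (0.37·0.63 + 0.16·0.84) / (0.21)²
  = (2.802)² · (0.2331 + 0.1344) / 0.0441
  = 7.8512 · 0.3675 / 0.0441
  = 65.43
Design effect: 1.7 × 65.43 = 111.23.
Round up → n = 112 per group.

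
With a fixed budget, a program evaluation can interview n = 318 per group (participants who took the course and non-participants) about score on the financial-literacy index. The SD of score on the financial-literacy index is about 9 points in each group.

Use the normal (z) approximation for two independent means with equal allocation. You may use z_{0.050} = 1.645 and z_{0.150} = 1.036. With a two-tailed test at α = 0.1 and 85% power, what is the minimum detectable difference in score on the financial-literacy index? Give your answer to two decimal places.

δ = (z_{α/2} + z_β) · √((σ₁²+σ₂²)/n)
  = (1.645 + 1.036) · √(162/318)
  = 2.681 · √0.50943
  = 2.681 · 0.7137
  = 1.9136

Minimum detectable difference ≈ 1.91 points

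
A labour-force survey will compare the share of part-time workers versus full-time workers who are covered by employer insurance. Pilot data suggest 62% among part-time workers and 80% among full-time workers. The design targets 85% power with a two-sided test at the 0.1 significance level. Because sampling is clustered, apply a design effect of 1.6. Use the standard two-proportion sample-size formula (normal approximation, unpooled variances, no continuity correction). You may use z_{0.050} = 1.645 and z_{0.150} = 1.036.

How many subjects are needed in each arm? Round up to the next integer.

n = (z_{α/2} + z_β)² · [p₁(1−p₁) + p₂(1−p₂)] / (p₁ − p₂)²
  = (1.645 + 1.036)² · (0.62·0.38 + 0.80·0.20) / (-0.18)²
  = (2.681)² · (0.2356 + 0.1600) / 0.0324
  = 7.1878 · 0.3956 / 0.0324
  = 87.76
Design effect: 1.6 × 87.76 = 140.42.
Round up → n = 141 per group.

n = 141 per group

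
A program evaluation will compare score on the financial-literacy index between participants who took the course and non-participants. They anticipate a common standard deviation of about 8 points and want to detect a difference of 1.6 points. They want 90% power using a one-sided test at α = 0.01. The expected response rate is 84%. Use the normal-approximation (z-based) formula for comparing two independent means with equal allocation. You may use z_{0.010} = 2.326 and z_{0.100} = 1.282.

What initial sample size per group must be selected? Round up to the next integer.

n = 775 per group

n = (z_α + z_β)² · (σ₁² + σ₂²) / δ²
  = (2.326 + 1.282)² · (2·8² = 128) / 1.6²
  = 13.0177 · 128 / 2.56
  = 650.88
Adjust for 84% response: 650.88 / 0.84 = 774.86.
Round up → n = 775 per group.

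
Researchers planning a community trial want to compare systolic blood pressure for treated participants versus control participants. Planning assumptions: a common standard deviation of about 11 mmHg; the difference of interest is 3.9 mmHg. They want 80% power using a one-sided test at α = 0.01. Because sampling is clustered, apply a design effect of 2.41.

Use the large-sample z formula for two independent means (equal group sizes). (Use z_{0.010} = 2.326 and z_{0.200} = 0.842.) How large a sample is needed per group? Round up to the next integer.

n = 385 per group

n = (z_α + z_β)² · (σ₁² + σ₂²) / δ²
  = (2.326 + 0.842)² · (2·11² = 242) / 3.9²
  = 10.0362 · 242 / 15.21
  = 159.68
Design effect: 2.41 × 159.68 = 384.83.
Round up → n = 385 per group.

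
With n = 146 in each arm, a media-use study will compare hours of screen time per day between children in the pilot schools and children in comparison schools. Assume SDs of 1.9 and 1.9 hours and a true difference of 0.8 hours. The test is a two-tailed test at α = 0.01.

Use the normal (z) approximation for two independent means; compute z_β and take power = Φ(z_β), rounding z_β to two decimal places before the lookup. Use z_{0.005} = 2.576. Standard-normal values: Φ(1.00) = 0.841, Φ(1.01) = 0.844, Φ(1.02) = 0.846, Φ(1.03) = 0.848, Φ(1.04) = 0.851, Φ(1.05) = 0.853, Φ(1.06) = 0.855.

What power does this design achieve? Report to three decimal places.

Power ≈ 0.846

z_β = δ·√(n/(σ₁²+σ₂²)) − z_{α/2}
    = 0.8 · √(146/7.22) − 2.576
    = 0.8 · 4.49684 − 2.576
    = 3.5975 − 2.576 = 1.0215 → 1.02
Power = Φ(1.02) = 0.846.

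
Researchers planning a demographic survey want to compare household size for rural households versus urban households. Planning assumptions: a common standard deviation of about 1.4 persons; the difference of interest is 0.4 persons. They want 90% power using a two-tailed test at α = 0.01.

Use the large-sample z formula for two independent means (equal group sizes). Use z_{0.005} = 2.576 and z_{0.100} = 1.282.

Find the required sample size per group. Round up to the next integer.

n = 365 per group

n = (z_{α/2} + z_β)² · (σ₁² + σ₂²) / δ²
  = (2.576 + 1.282)² · (2·1.4² = 3.92) / 0.4²
  = 14.8842 · 3.92 / 0.16
  = 364.66
Round up → n = 365 per group.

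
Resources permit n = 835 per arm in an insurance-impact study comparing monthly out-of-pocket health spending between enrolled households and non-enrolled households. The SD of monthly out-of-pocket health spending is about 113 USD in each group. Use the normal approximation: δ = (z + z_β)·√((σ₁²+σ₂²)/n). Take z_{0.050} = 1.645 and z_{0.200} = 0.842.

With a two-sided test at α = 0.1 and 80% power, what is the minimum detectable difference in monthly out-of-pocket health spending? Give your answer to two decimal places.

Minimum detectable difference ≈ 13.75 USD

δ = (z_{α/2} + z_β) · √((σ₁²+σ₂²)/n)
  = (1.645 + 0.842) · √(25538/835)
  = 2.487 · √30.5844
  = 2.487 · 5.5303
  = 13.7539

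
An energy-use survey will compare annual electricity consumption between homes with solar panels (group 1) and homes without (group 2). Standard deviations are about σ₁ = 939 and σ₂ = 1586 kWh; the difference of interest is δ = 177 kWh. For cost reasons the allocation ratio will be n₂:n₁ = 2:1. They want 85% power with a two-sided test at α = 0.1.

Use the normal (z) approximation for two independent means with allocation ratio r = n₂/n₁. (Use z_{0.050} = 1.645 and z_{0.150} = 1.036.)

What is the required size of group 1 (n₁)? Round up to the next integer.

n₁ = 491

n₁ = (z_{α/2} + z_β)² · (σ₁² + σ₂²/r) / δ²
   = (1.645 + 1.036)² · (939² + 1586²/2) / 177²
   = 7.1878 · (881721 + 1257698) / 31329
   = 7.1878 · 2139419 / 31329
   = 490.84
Round up → n₁ = 491; n₂ = r·n₁ = 2 × 491 = 982.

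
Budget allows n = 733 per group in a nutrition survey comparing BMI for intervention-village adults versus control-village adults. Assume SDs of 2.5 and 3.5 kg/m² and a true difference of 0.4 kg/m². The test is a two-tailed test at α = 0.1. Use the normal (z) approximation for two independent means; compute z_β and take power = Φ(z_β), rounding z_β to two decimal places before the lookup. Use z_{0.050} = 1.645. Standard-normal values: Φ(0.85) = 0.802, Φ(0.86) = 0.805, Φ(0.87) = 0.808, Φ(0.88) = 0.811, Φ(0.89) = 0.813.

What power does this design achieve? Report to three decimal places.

Power ≈ 0.808

z_β = δ·√(n/(σ₁²+σ₂²)) − z_{α/2}
    = 0.4 · √(733/18.5) − 1.645
    = 0.4 · 6.29457 − 1.645
    = 2.5178 − 1.645 = 0.8728 → 0.87
Power = Φ(0.87) = 0.808.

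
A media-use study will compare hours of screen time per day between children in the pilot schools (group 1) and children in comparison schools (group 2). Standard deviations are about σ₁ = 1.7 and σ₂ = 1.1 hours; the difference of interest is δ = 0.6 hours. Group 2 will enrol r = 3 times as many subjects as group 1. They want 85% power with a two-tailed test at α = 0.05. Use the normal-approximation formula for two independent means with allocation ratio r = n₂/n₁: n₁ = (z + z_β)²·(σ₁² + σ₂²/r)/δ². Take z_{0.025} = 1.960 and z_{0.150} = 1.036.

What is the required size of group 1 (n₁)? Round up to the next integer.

n₁ = 83

n₁ = (z_{α/2} + z_β)² · (σ₁² + σ₂²/r) / δ²
   = (1.960 + 1.036)² · (1.7² + 1.1²/3) / 0.6²
   = 8.9760 · (2.89 + 0.40333) / 0.36
   = 8.9760 · 3.2933 / 0.36
   = 82.11
Round up → n₁ = 83; n₂ = r·n₁ = 3 × 83 = 249.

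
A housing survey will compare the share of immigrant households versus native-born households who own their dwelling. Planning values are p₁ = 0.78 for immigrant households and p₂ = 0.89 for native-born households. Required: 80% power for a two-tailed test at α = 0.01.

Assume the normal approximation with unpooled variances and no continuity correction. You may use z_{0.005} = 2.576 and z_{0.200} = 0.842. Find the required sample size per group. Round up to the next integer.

n = (z_{α/2} + z_β)² · [p₁(1−p₁) + p₂(1−p₂)] / (p₁ − p₂)²
  = (2.576 + 0.842)² · (0.78·0.22 + 0.89·0.11) / (-0.11)²
  = (3.418)² · (0.1716 + 0.0979) / 0.0121
  = 11.6827 · 0.2695 / 0.0121
  = 260.21
Round up → n = 261 per group.

n = 261 per group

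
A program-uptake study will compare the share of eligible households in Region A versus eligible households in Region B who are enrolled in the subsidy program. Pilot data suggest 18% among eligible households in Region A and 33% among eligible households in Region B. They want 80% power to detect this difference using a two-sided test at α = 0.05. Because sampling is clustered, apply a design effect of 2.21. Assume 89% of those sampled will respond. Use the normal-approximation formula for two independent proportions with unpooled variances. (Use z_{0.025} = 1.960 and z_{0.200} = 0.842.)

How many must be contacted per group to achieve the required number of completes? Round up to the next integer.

n = (z_{α/2} + z_β)² · [p₁(1−p₁) + p₂(1−p₂)] / (p₁ − p₂)²
  = (1.960 + 0.842)² · (0.18·0.82 + 0.33·0.67) / (-0.15)²
  = (2.802)² · (0.1476 + 0.2211) / 0.0225
  = 7.8512 · 0.3687 / 0.0225
  = 128.66
Design effect: 2.21 × 128.66 = 284.33.
Adjust for 89% response: 284.33 / 0.89 = 319.47.
Round up → n = 320 per group.

n = 320 per group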